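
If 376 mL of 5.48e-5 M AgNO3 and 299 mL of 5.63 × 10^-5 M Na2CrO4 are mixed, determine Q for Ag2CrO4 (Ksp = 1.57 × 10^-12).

Total volume = 376 + 299 = 675 mL.
[Ag^+] = 5.48 × 10^-5 × (376/675) = 3.053 × 10^-5 M
[CrO4^2-] = 5.63 × 10^-5 × (299/675) = 2.494 × 10^-5 M
Ag2CrO4(s) ⇌ 2 Ag^+ + CrO4^2-, so Q = [Ag^+]^2[CrO4^2-]
Q = (3.053 x 10^-5)^2(2.494 × 10^-5) = 2.32 × 10^-14
Q < Ksp, so no precipitate of Ag2CrO4 forms.

Q ≈ 2.32 x 10^-14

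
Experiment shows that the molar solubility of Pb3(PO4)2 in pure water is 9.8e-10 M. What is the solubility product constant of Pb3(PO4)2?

Pb3(PO4)2(s) <=> 3 Pb^2+ + 2 PO4^3-
For each mole of Pb3(PO4)2 that dissolves: [Pb^2+] = 3s, [PO4^3-] = 2s.
Ksp = [Pb^2+]^3[PO4^3-]^2
So Ksp = (3s)^3 × (2s)^2 = 108s^5
With s = 9.8 × 10^-10: Ksp = 9.8 × 10^-44

Ksp ≈ 9.8 × 10^-44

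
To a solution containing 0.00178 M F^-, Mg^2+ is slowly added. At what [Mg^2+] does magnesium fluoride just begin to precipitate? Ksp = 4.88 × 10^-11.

[Mg^2+] = 1.54 x 10^-5 M

MgF2(s) ⇌ Mg^2+ + 2 F^-
Ksp = [Mg^2+][F^-]^2
Precipitation begins when Q = Ksp. With [F^-] = 0.00178 M:
4.88 × 10^-11 = (0.00178)^2 × [Mg^2+]
[Mg^2+] = (4.88 × 10^-11 / 3.168 × 10^-6) = 1.54 x 10^-5 M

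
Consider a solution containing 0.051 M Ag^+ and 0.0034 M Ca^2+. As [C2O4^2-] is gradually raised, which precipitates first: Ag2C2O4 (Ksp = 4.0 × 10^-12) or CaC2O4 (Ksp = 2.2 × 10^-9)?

Each salt begins to precipitate when Q = Ksp, i.e. when [C2O4^2-] reaches its threshold.
For Ag2C2O4: 4.0 × 10^-12 = (0.051)^2 × [C2O4^2-]  ⇒  [C2O4^2-] = 1.5 x 10^-9 M.
For CaC2O4: 2.2 × 10^-9 = 0.0034 × [C2O4^2-]  ⇒  [C2O4^2-] = 6.5 × 10^-7 M.
The salt with the lower threshold [C2O4^2-] precipitates first: Ag2C2O4.

Ag2C2O4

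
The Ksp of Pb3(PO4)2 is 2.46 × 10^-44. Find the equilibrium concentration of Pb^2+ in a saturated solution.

2.23 × 10^-9 M

Pb3(PO4)2(s) ⇌ 3 Pb^2+ + 2 PO4^3-
Ksp = [Pb^2+]^3[PO4^3-]^2
With molar solubility s: [Pb^2+] = 3s, [PO4^3-] = 2s.
Ksp = (3s)^3(2s)^2 = 108s^5
Solving, s = (2.46 × 10^-44/108)^(1/5) = 7.439 x 10^-10 M
[Pb^2+] = 3s = 2.23 × 10^-9 M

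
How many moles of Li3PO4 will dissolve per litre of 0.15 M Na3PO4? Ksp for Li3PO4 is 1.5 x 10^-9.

Li3PO4(s) ⇌ 3 Li^+(aq) + PO4^3-(aq)
Ksp = [Li^+]^3[PO4^3-]
Let s be the molar solubility in this solution. [Li^+] = 3s, [PO4^3-] = 0.15 + s ≈ 0.15 (common-ion effect: PO4^3- is already 0.15 M).
Ksp ≈ (3s)^3 × 0.15
s = 7.2 × 10^-4 M
Check: s = 7.2 x 10^-4 ≪ 0.15, so the approximation is valid.

s = 7.2 × 10^-4 M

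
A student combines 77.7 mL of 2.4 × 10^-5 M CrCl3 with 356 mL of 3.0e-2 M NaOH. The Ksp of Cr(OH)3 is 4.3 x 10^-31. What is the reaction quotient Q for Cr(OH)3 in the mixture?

Q = 6.4 x 10^-11

Total volume = 77.7 + 356 = 433.7 mL.
[Cr^3+] = 2.4 × 10^-5 × (77.7/433.7) = 4.30 × 10^-6 M
[OH^-] = 3.0 × 10^-2 × (356/433.7) = 2.46 x 10^-2 M
Cr(OH)3(s) <=> Cr^3+(aq) + 3 OH^-(aq), so Q = [Cr^3+][OH^-]^3
Q = (4.30 x 10^-6)(2.46 × 10^-2)^3 = 6.4 x 10^-11
Q > Ksp, so Cr(OH)3 will precipitate.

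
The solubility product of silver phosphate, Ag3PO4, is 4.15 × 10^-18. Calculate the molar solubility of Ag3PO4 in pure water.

s ≈ 1.98 × 10^-5 M

Ag3PO4(s) ⇌ 3 Ag^+(aq) + PO4^3-(aq)
Ksp = [Ag^+]^3[PO4^3-]
For each mole of Ag3PO4 that dissolves: [Ag^+] = 3s, [PO4^3-] = s.
So Ksp = (3s)^3 × s = 27s^4
s = (4.15 × 10^-18 / 27)^(1/4) = 1.98 × 10^-5 M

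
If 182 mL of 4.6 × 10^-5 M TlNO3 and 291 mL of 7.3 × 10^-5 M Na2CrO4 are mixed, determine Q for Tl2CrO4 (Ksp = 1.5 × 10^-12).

Q = 1.4 x 10^-14

Total volume = 182 + 291 = 473 mL.
[Tl^+] = 4.6 × 10^-5 × (182/473) = 1.77 × 10^-5 M
[CrO4^2-] = 7.3 × 10^-5 × (291/473) = 4.49 × 10^-5 M
Tl2CrO4(s) <=> 2 Tl^+ + CrO4^2-, so Q = [Tl^+]^2[CrO4^2-]
Q = (1.77 x 10^-5)^2(4.49 x 10^-5) = 1.4 × 10^-14
Q < Ksp, so no precipitate of Tl2CrO4 forms.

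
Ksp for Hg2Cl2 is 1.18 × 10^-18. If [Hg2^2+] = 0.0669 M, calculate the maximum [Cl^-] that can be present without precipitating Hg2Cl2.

Hg2Cl2(s) ⇌ Hg2^2+ + 2 Cl^-
Ksp = [Hg2^2+][Cl^-]^2
Precipitation begins when Q = Ksp. With [Hg2^2+] = 0.0669 M:
1.18 × 10^-18 = (0.0669) × [Cl^-]^2
[Cl^-] = (1.18 × 10^-18 / 6.69 x 10^-2)^(1/2) = 4.20 × 10^-9 M

4.20e-9 M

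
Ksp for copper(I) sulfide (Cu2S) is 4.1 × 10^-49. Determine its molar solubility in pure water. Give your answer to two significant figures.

Cu2S(s) <=> 2 Cu^+ + S^2-
Ksp = [Cu^+]^2[S^2-]
If s mol/L of Cu2S dissolves, [Cu^+] = 2s and [S^2-] = s.
Ksp = (2s)^2s = 4s^3
s^3 = 4.1 × 10^-49 / 4, so s = 4.7 × 10^-17 M

4.7e-17 M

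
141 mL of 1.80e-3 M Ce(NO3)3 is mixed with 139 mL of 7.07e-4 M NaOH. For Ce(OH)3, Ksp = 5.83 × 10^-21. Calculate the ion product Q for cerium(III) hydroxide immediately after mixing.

3.92 × 10^-14

Total volume = 141 + 139 = 280 mL.
[Ce^3+] = 1.80 × 10^-3 × (141/280) = 9.064 × 10^-4 M
[OH^-] = 7.07 x 10^-4 × (139/280) = 3.510 × 10^-4 M
Ce(OH)3(s) ⇌ Ce^3+(aq) + 3 OH^-(aq), so Q = [Ce^3+][OH^-]^3
Q = (9.064 × 10^-4)(3.510 × 10^-4)^3 = 3.92 x 10^-14
Q > Ksp, so Ce(OH)3 will precipitate.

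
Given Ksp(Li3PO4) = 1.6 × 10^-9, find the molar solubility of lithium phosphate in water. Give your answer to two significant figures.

Li3PO4(s) ⇌ 3 Li^+ + PO4^3-
Ksp = [Li^+]^3[PO4^3-]
If s mol/L of Li3PO4 dissolves, [Li^+] = 3s and [PO4^3-] = s.
Substituting: Ksp = (3s)^3s = 27s^4
s^4 = 1.6 × 10^-9 / 27, so s = 2.8 × 10^-3 M

2.8 × 10^-3 M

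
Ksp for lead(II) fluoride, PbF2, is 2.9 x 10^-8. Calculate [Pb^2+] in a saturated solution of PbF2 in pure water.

[Pb^2+] ≈ 1.9 × 10^-3 M

PbF2(s) ⇌ Pb^2+ + 2 F^-
Ksp = [Pb^2+][F^-]^2
If s mol/L of PbF2 dissolves, [Pb^2+] = s and [F^-] = 2s.
Ksp = s(2s)^2 = 4s^3
s = (2.9 x 10^-8 / 4)^(1/3) = 1.94 × 10^-3 M
[Pb^2+] = s = 1.9 x 10^-3 M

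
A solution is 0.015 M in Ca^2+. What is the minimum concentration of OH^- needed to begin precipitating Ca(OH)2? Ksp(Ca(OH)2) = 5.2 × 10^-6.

Ca(OH)2(s) <=> Ca^2+(aq) + 2 OH^-(aq)
Ksp = [Ca^2+][OH^-]^2
Precipitation begins when Q = Ksp. With [Ca^2+] = 0.015 M:
5.2 × 10^-6 = (0.015) × [OH^-]^2
[OH^-] = (5.2 × 10^-6 / 1.5 × 10^-2)^(1/2) = 1.9 x 10^-2 M

1.9 × 10^-2 M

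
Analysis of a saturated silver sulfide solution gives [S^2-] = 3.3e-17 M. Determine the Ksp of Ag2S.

Ag2S(s) ⇌ 2 Ag^+ + S^2-
Stoichiometry gives [Ag^+] = (2/1)[S^2-] = 6.60 × 10^-17 M.
Ksp = [Ag^+]^2[S^2-]
Ksp = (6.60 × 10^-17)^2 × 3.3 × 10^-17 = 1.4 × 10^-49

Ksp = 1.4e-49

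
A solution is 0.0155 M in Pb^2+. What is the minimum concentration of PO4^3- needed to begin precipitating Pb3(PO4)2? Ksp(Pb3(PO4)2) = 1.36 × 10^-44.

Pb3(PO4)2(s) ⇌ 3 Pb^2+ + 2 PO4^3-
Ksp = [Pb^2+]^3[PO4^3-]^2
Precipitation begins when Q = Ksp. With [Pb^2+] = 0.0155 M:
1.36 × 10^-44 = (0.0155)^3 × [PO4^3-]^2
[PO4^3-] = (1.36 × 10^-44 / 3.724 x 10^-6)^(1/2) = 6.04 × 10^-20 M

[PO4^3-] = 6.04 × 10^-20 M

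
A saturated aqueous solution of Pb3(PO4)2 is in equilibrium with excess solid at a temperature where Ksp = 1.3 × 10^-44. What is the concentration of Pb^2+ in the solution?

Pb3(PO4)2(s) <=> 3 Pb^2+(aq) + 2 PO4^3-(aq)
Ksp = [Pb^2+]^3[PO4^3-]^2
If s mol/L of Pb3(PO4)2 dissolves, [Pb^2+] = 3s and [PO4^3-] = 2s.
Ksp = (3s)^3(2s)^2 = 108s^5
s = (1.3 × 10^-44 / 108)^(1/5) = 6.55 × 10^-10 M
[Pb^2+] = 3s = 2.0 × 10^-9 M

[Pb^2+] = 2.0 × 10^-9 M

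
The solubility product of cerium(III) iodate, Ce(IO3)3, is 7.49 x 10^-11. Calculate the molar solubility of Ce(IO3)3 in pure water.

1.29e-3 M

Ce(IO3)3(s) ⇌ Ce^3+ + 3 IO3^-
Ksp = [Ce^3+][IO3^-]^3
Let s = molar solubility. Then [Ce^3+] = s and [IO3^-] = 3s.
Substituting: Ksp = s(3s)^3 = 27s^4
s = (7.49 x 10^-11 / 27)^(1/4) = 1.29 × 10^-3 M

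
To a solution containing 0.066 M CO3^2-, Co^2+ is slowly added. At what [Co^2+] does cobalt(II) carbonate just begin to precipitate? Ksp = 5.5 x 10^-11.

[Co^2+] = 8.3 × 10^-10 M

CoCO3(s) ⇌ Co^2+(aq) + CO3^2-(aq)
Ksp = [Co^2+][CO3^2-]
Precipitation begins when Q = Ksp. With [CO3^2-] = 0.066 M:
5.5 x 10^-11 = (0.066) × [Co^2+]
[Co^2+] = (5.5 x 10^-11 / 6.6 x 10^-2) = 8.3 × 10^-10 M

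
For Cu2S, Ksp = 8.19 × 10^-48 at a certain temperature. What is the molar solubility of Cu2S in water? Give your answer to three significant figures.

s ≈ 1.27 × 10^-16 M

Cu2S(s) <=> 2 Cu^+ + S^2-
Ksp = [Cu^+]^2[S^2-]
For each mole of Cu2S that dissolves: [Cu^+] = 2s, [S^2-] = s.
Ksp = (2s)^2s = 4s^3
s^3 = 8.19 × 10^-48 / 4, so s = 1.27 × 10^-16 M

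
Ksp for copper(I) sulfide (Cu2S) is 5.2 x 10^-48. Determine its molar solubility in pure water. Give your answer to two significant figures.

Cu2S(s) <=> 2 Cu^+(aq) + S^2-(aq)
Ksp = [Cu^+]^2[S^2-]
With molar solubility s: [Cu^+] = 2s, [S^2-] = s.
So Ksp = (2s)^2 × s = 4s^3
s = (5.2 x 10^-48 / 4)^(1/3) = 1.1 x 10^-16 M

1.1 x 10^-16 M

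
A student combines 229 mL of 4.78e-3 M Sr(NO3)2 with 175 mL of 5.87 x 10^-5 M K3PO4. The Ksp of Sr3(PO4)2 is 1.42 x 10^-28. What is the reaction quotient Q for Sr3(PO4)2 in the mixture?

Total volume = 229 + 175 = 404 mL.
[Sr^2+] = 4.78 x 10^-3 × (229/404) = 2.709 × 10^-3 M
[PO4^3-] = 5.87 x 10^-5 × (175/404) = 2.543 × 10^-5 M
Sr3(PO4)2(s) <=> 3 Sr^2+ + 2 PO4^3-, so Q = [Sr^2+]^3[PO4^3-]^2
Q = (2.709 × 10^-3)^3(2.543 × 10^-5)^2 = 1.29 × 10^-17
Q > Ksp, so Sr3(PO4)2 will precipitate.

1.29e-17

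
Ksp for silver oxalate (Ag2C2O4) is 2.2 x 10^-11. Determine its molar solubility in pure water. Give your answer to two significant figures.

Ag2C2O4(s) ⇌ 2 Ag^+ + C2O4^2-
Ksp = [Ag^+]^2[C2O4^2-]
With molar solubility s: [Ag^+] = 2s, [C2O4^2-] = s.
Substituting: Ksp = (2s)^2s = 4s^3
s = (2.2 x 10^-11 / 4)^(1/3) = 1.8 × 10^-4 M

1.8e-4 M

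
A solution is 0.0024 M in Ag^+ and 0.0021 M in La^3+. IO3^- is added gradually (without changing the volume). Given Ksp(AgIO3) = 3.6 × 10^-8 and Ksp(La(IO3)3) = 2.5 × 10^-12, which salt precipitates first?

AgIO3

Each salt begins to precipitate when Q = Ksp, i.e. when [IO3^-] reaches its threshold.
For AgIO3: 3.6 × 10^-8 = 0.0024 × [IO3^-]  ⇒  [IO3^-] = 1.5 x 10^-5 M.
For La(IO3)3: 2.5 × 10^-12 = 0.0021 × [IO3^-]^3  ⇒  [IO3^-] = 1.1 x 10^-3 M.
The salt with the lower threshold [IO3^-] precipitates first: AgIO3.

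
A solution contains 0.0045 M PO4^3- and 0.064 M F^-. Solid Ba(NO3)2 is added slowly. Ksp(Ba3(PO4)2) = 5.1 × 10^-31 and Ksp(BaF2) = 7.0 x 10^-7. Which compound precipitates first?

Each salt begins to precipitate when Q = Ksp, i.e. when [Ba^2+] reaches its threshold.
For Ba3(PO4)2: 5.1 × 10^-31 = (0.0045)^2 × [Ba^2+]^3  ⇒  [Ba^2+] = 2.9 × 10^-9 M.
For BaF2: 7.0 x 10^-7 = (0.064)^2 × [Ba^2+]  ⇒  [Ba^2+] = 1.7 × 10^-4 M.
The salt with the lower threshold [Ba^2+] precipitates first: Ba3(PO4)2.

Ba3(PO4)2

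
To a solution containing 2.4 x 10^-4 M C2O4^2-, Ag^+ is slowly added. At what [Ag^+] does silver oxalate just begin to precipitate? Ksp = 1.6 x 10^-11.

2.6 x 10^-4 M

Ag2C2O4(s) ⇌ 2 Ag^+ + C2O4^2-
Ksp = [Ag^+]^2[C2O4^2-]
Precipitation begins when Q = Ksp. With [C2O4^2-] = 2.4 x 10^-4 M:
1.6 x 10^-11 = (2.4 x 10^-4) × [Ag^+]^2
[Ag^+] = (1.6 x 10^-11 / 2.4 × 10^-4)^(1/2) = 2.6 x 10^-4 M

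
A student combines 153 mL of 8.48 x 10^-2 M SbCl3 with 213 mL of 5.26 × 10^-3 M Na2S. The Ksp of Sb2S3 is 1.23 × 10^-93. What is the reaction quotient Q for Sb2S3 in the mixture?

Total volume = 153 + 213 = 366 mL.
[Sb^3+] = 8.48 × 10^-2 × (153/366) = 3.545 × 10^-2 M
[S^2-] = 5.26 × 10^-3 × (213/366) = 3.061 × 10^-3 M
Sb2S3(s) ⇌ 2 Sb^3+(aq) + 3 S^2-(aq), so Q = [Sb^3+]^2[S^2-]^3
Q = (3.545 x 10^-2)^2(3.061 × 10^-3)^3 = 3.60 x 10^-11
Q > Ksp, so Sb2S3 will precipitate.

Q = 3.60 x 10^-11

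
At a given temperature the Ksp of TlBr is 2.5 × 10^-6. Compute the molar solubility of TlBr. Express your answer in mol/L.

s = 1.6e-3 M

TlBr(s) ⇌ Tl^+(aq) + Br^-(aq)
Ksp = [Tl^+][Br^-]
For each mole of TlBr that dissolves: [Tl^+] = s, [Br^-] = s.
Ksp = s^2
s = √(2.5 × 10^-6) = 1.6 x 10^-3 M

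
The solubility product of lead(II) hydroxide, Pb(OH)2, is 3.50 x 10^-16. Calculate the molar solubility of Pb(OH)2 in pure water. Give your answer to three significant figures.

s ≈ 4.44 × 10^-6 M

Pb(OH)2(s) <=> Pb^2+ + 2 OH^-
Ksp = [Pb^2+][OH^-]^2
For each mole of Pb(OH)2 that dissolves: [Pb^2+] = s, [OH^-] = 2s.
So Ksp = s × (2s)^2 = 4s^3
s^3 = 3.50 x 10^-16 / 4, so s = 4.44 x 10^-6 M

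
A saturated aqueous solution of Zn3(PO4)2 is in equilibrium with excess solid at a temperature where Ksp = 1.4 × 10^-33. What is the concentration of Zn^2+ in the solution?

Zn3(PO4)2(s) ⇌ 3 Zn^2+(aq) + 2 PO4^3-(aq)
Ksp = [Zn^2+]^3[PO4^3-]^2
If s mol/L of Zn3(PO4)2 dissolves, [Zn^2+] = 3s and [PO4^3-] = 2s.
Substituting: Ksp = (3s)^3(2s)^2 = 108s^5
s = (1.4 × 10^-33 / 108)^(1/5) = 1.05 × 10^-7 M
[Zn^2+] = 3s = 3.2 x 10^-7 M

3.2e-7 M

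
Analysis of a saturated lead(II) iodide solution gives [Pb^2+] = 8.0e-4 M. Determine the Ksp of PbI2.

PbI2(s) ⇌ Pb^2+ + 2 I^-
Stoichiometry gives [I^-] = (2/1)[Pb^2+] = 1.60 × 10^-3 M.
Ksp = [Pb^2+][I^-]^2
Ksp = 8.0 x 10^-4 × (1.60 x 10^-3)^2 = 2.0 x 10^-9

Ksp ≈ 2.0e-9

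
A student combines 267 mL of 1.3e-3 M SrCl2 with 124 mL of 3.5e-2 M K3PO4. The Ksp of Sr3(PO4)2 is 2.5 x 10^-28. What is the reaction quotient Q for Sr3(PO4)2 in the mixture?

8.6 x 10^-14

Total volume = 267 + 124 = 391 mL.
[Sr^2+] = 1.3 × 10^-3 × (267/391) = 8.88 × 10^-4 M
[PO4^3-] = 3.5 × 10^-2 × (124/391) = 1.11 × 10^-2 M
Sr3(PO4)2(s) ⇌ 3 Sr^2+ + 2 PO4^3-, so Q = [Sr^2+]^3[PO4^3-]^2
Q = (8.88 × 10^-4)^3(1.11 × 10^-2)^2 = 8.6 × 10^-14
Q > Ksp, so Sr3(PO4)2 will precipitate.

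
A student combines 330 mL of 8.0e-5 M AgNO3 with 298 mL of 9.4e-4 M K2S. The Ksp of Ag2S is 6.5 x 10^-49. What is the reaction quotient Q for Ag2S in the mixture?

Total volume = 330 + 298 = 628 mL.
[Ag^+] = 8.0 × 10^-5 × (330/628) = 4.20 × 10^-5 M
[S^2-] = 9.4 x 10^-4 × (298/628) = 4.46 × 10^-4 M
Ag2S(s) ⇌ 2 Ag^+(aq) + S^2-(aq), so Q = [Ag^+]^2[S^2-]
Q = (4.20 × 10^-5)^2(4.46 × 10^-4) = 7.9 × 10^-13
Q > Ksp, so Ag2S will precipitate.

7.9 x 10^-13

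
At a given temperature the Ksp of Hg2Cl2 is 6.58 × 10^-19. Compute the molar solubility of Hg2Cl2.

Hg2Cl2(s) <=> Hg2^2+ + 2 Cl^-
Ksp = [Hg2^2+][Cl^-]^2
For each mole of Hg2Cl2 that dissolves: [Hg2^2+] = s, [Cl^-] = 2s.
Ksp = s(2s)^2 = 4s^3
s = (6.58 × 10^-19 / 4)^(1/3) = 5.48 x 10^-7 M

5.48 × 10^-7 M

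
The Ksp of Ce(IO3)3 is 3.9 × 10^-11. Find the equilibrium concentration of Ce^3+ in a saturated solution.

Ce(IO3)3(s) ⇌ Ce^3+ + 3 IO3^-
Ksp = [Ce^3+][IO3^-]^3
With molar solubility s: [Ce^3+] = s, [IO3^-] = 3s.
So Ksp = s × (3s)^3 = 27s^4
s^4 = 3.9 × 10^-11 / 27, so s = 1.10 × 10^-3 M
[Ce^3+] = s = 1.1 × 10^-3 M

[Ce^3+] = 1.1 × 10^-3 M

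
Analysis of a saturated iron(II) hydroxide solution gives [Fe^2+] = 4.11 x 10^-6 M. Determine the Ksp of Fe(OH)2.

Fe(OH)2(s) <=> Fe^2+ + 2 OH^-
Stoichiometry gives [OH^-] = (2/1)[Fe^2+] = 8.220 × 10^-6 M.
Ksp = [Fe^2+][OH^-]^2
Ksp = 4.11 × 10^-6 × (8.220 × 10^-6)^2 = 2.78 × 10^-16

Ksp ≈ 2.78 x 10^-16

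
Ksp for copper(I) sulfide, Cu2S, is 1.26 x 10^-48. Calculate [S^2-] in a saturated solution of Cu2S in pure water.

Cu2S(s) <=> 2 Cu^+ + S^2-
Ksp = [Cu^+]^2[S^2-]
For each mole of Cu2S that dissolves: [Cu^+] = 2s, [S^2-] = s.
So Ksp = (2s)^2 × s = 4s^3
Solving, s = (1.26 x 10^-48/4)^(1/3) = 6.804 x 10^-17 M
[S^2-] = s = 6.80 x 10^-17 M

[S^2-] = 6.80e-17 M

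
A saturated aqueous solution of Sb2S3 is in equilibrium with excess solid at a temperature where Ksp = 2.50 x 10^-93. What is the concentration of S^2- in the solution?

[S^2-] = 3.55e-19 M

Sb2S3(s) ⇌ 2 Sb^3+ + 3 S^2-
Ksp = [Sb^3+]^2[S^2-]^3
If s mol/L of Sb2S3 dissolves, [Sb^3+] = 2s and [S^2-] = 3s.
Ksp = (2s)^2(3s)^3 = 108s^5
s = (2.50 x 10^-93 / 108)^(1/5) = 1.183 × 10^-19 M
[S^2-] = 3s = 3.55 x 10^-19 M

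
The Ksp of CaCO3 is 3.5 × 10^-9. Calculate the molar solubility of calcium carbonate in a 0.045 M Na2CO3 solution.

CaCO3(s) ⇌ Ca^2+ + CO3^2-
Ksp = [Ca^2+][CO3^2-]
Let s be the molar solubility in this solution. [Ca^2+] = s, [CO3^2-] = 0.045 + s ≈ 0.045 (since CO3^2- from Na2CO3 dominates).
Ksp ≈ s × 0.045
s = 7.8 x 10^-8 M
Check: s = 7.8 × 10^-8 ≪ 0.045, so the approximation is valid.

s ≈ 7.8e-8 M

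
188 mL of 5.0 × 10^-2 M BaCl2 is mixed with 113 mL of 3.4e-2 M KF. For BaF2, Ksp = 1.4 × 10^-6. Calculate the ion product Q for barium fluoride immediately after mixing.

Q ≈ 5.1 x 10^-6

Total volume = 188 + 113 = 301 mL.
[Ba^2+] = 5.0 × 10^-2 × (188/301) = 3.12 × 10^-2 M
[F^-] = 3.4 × 10^-2 × (113/301) = 1.28 × 10^-2 M
BaF2(s) ⇌ Ba^2+(aq) + 2 F^-(aq), so Q = [Ba^2+][F^-]^2
Q = (3.12 × 10^-2)(1.28 × 10^-2)^2 = 5.1 × 10^-6
Q > Ksp, so BaF2 will precipitate.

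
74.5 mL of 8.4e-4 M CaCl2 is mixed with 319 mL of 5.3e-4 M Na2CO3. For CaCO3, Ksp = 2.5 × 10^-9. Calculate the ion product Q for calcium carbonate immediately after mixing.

Total volume = 74.5 + 319 = 393.5 mL.
[Ca^2+] = 8.4 × 10^-4 × (74.5/393.5) = 1.59 × 10^-4 M
[CO3^2-] = 5.3 × 10^-4 × (319/393.5) = 4.30 × 10^-4 M
CaCO3(s) ⇌ Ca^2+(aq) + CO3^2-(aq), so Q = [Ca^2+][CO3^2-]
Q = (1.59 x 10^-4)(4.30 × 10^-4) = 6.8 × 10^-8
Q > Ksp, so CaCO3 will precipitate.

Q = 6.8 × 10^-8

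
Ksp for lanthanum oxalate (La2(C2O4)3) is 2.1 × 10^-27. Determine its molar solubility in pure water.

1.8e-6 M

La2(C2O4)3(s) ⇌ 2 La^3+ + 3 C2O4^2-
Ksp = [La^3+]^2[C2O4^2-]^3
For each mole of La2(C2O4)3 that dissolves: [La^3+] = 2s, [C2O4^2-] = 3s.
Ksp = (2s)^2(3s)^3 = 108s^5
Solving, s = (2.1 × 10^-27/108)^(1/5) = 1.8 × 10^-6 M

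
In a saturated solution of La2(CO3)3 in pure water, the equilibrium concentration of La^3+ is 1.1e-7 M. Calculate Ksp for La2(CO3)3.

La2(CO3)3(s) ⇌ 2 La^3+ + 3 CO3^2-
Stoichiometry gives [CO3^2-] = (3/2)[La^3+] = 1.65 x 10^-7 M.
Ksp = [La^3+]^2[CO3^2-]^3
Ksp = (1.1 x 10^-7)^2 × (1.65 x 10^-7)^3 = 5.4 × 10^-35

5.4e-35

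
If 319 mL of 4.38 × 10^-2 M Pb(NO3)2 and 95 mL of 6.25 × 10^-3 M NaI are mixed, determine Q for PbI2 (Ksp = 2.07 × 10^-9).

Total volume = 319 + 95 = 414 mL.
[Pb^2+] = 4.38 × 10^-2 × (319/414) = 3.375 × 10^-2 M
[I^-] = 6.25 x 10^-3 × (95/414) = 1.434 × 10^-3 M
PbI2(s) <=> Pb^2+(aq) + 2 I^-(aq), so Q = [Pb^2+][I^-]^2
Q = (3.375 × 10^-2)(1.434 × 10^-3)^2 = 6.94 x 10^-8
Q > Ksp, so PbI2 will precipitate.

Q = 6.94 × 10^-8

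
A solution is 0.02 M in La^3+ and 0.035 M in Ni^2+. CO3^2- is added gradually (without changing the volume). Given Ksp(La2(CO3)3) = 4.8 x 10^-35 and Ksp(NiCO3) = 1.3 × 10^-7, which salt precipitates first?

Each salt begins to precipitate when Q = Ksp, i.e. when [CO3^2-] reaches its threshold.
For La2(CO3)3: 4.8 x 10^-35 = (0.02)^2 × [CO3^2-]^3  ⇒  [CO3^2-] = 4.9 × 10^-11 M.
For NiCO3: 1.3 × 10^-7 = 0.035 × [CO3^2-]  ⇒  [CO3^2-] = 3.7 × 10^-6 M.
The salt with the lower threshold [CO3^2-] precipitates first: La2(CO3)3.

La2(CO3)3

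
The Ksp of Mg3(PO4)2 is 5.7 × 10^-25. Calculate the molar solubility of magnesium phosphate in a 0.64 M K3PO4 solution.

Mg3(PO4)2(s) ⇌ 3 Mg^2+(aq) + 2 PO4^3-(aq)
Ksp = [Mg^2+]^3[PO4^3-]^2
If s mol/L dissolves here, [Mg^2+] = 3s, [PO4^3-] = 0.64 + 2s ≈ 0.64 (since PO4^3- from K3PO4 dominates).
Ksp ≈ (3s)^3 × (0.64)^2
s = 3.7 × 10^-9 M
Check: 2s = 7.4 × 10^-9 ≪ 0.64, so the approximation is valid.

3.7 × 10^-9 M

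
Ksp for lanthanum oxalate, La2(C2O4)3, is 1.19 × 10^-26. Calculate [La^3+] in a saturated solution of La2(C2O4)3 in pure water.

La2(C2O4)3(s) ⇌ 2 La^3+ + 3 C2O4^2-
Ksp = [La^3+]^2[C2O4^2-]^3
For each mole of La2(C2O4)3 that dissolves: [La^3+] = 2s, [C2O4^2-] = 3s.
Substituting: Ksp = (2s)^2(3s)^3 = 108s^5
Solving, s = (1.19 × 10^-26/108)^(1/5) = 2.561 x 10^-6 M
[La^3+] = 2s = 5.12 x 10^-6 M

5.12 × 10^-6 M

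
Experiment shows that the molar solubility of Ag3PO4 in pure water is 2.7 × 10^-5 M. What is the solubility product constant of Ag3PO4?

1.4 x 10^-17

Ag3PO4(s) ⇌ 3 Ag^+ + PO4^3-
With molar solubility s: [Ag^+] = 3s, [PO4^3-] = s.
Ksp = [Ag^+]^3[PO4^3-]
Ksp = (3s)^3s = 27s^4
With s = 2.7 × 10^-5: Ksp = 1.4 × 10^-17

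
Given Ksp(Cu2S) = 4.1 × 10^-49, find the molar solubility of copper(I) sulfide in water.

Cu2S(s) ⇌ 2 Cu^+(aq) + S^2-(aq)
Ksp = [Cu^+]^2[S^2-]
For each mole of Cu2S that dissolves: [Cu^+] = 2s, [S^2-] = s.
Ksp = (2s)^2s = 4s^3
s^3 = 4.1 × 10^-49 / 4, so s = 4.7 x 10^-17 M

4.7e-17 M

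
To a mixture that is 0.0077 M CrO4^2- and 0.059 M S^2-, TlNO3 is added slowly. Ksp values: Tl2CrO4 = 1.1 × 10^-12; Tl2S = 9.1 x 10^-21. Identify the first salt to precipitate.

Tl2S

Each salt begins to precipitate when Q = Ksp, i.e. when [Tl^+] reaches its threshold.
For Tl2CrO4: 1.1 × 10^-12 = 0.0077 × [Tl^+]^2  ⇒  [Tl^+] = 1.2 × 10^-5 M.
For Tl2S: 9.1 x 10^-21 = 0.059 × [Tl^+]^2  ⇒  [Tl^+] = 3.9 × 10^-10 M.
The salt with the lower threshold [Tl^+] precipitates first: Tl2S.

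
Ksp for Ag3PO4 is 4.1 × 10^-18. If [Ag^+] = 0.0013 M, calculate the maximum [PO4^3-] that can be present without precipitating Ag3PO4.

1.9 × 10^-9 M

Ag3PO4(s) <=> 3 Ag^+ + PO4^3-
Ksp = [Ag^+]^3[PO4^3-]
Precipitation begins when Q = Ksp. With [Ag^+] = 0.0013 M:
4.1 × 10^-18 = (0.0013)^3 × [PO4^3-]
[PO4^3-] = (4.1 × 10^-18 / 2.20 x 10^-9) = 1.9 x 10^-9 M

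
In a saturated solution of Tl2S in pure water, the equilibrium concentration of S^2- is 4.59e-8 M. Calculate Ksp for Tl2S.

Tl2S(s) ⇌ 2 Tl^+(aq) + S^2-(aq)
Stoichiometry gives [Tl^+] = (2/1)[S^2-] = 9.180 × 10^-8 M.
Ksp = [Tl^+]^2[S^2-]
Ksp = (9.180 × 10^-8)^2 × 4.59 × 10^-8 = 3.87 × 10^-22

Ksp = 3.87 × 10^-22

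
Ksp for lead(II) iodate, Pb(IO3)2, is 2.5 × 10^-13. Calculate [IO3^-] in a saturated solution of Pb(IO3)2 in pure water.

Pb(IO3)2(s) ⇌ Pb^2+(aq) + 2 IO3^-(aq)
Ksp = [Pb^2+][IO3^-]^2
If s mol/L of Pb(IO3)2 dissolves, [Pb^2+] = s and [IO3^-] = 2s.
So Ksp = s × (2s)^2 = 4s^3
s = (2.5 × 10^-13 / 4)^(1/3) = 3.97 x 10^-5 M
[IO3^-] = 2s = 7.9 × 10^-5 M

[IO3^-] = 7.9e-5 M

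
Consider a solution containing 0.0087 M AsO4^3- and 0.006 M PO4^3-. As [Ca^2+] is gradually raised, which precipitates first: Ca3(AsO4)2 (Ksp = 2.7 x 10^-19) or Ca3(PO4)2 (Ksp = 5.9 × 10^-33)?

Ca3(PO4)2

Precipitation of each salt starts when its ion product equals its Ksp.
For Ca3(AsO4)2: 2.7 x 10^-19 = (0.0087)^2 × [Ca^2+]^3  ⇒  [Ca^2+] = 1.5 x 10^-5 M.
For Ca3(PO4)2: 5.9 × 10^-33 = (0.006)^2 × [Ca^2+]^3  ⇒  [Ca^2+] = 5.5 × 10^-10 M.
The salt with the lower threshold [Ca^2+] precipitates first: Ca3(PO4)2.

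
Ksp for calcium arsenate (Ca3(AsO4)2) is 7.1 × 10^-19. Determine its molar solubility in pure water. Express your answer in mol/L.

s = 9.2e-5 M

Ca3(AsO4)2(s) <=> 3 Ca^2+ + 2 AsO4^3-
Ksp = [Ca^2+]^3[AsO4^3-]^2
Let s = molar solubility. Then [Ca^2+] = 3s and [AsO4^3-] = 2s.
Substituting: Ksp = (3s)^3(2s)^2 = 108s^5
s^5 = 7.1 × 10^-19 / 108, so s = 9.2 × 10^-5 M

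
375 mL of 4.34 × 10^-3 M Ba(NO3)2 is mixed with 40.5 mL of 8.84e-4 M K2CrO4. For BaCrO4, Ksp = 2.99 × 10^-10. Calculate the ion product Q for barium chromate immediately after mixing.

Q ≈ 3.38 x 10^-7

Total volume = 375 + 40.5 = 415.5 mL.
[Ba^2+] = 4.34 × 10^-3 × (375/415.5) = 3.917 × 10^-3 M
[CrO4^2-] = 8.84 × 10^-4 × (40.5/415.5) = 8.617 × 10^-5 M
BaCrO4(s) ⇌ Ba^2+ + CrO4^2-, so Q = [Ba^2+][CrO4^2-]
Q = (3.917 × 10^-3)(8.617 × 10^-5) = 3.38 × 10^-7
Q > Ksp, so BaCrO4 will precipitate.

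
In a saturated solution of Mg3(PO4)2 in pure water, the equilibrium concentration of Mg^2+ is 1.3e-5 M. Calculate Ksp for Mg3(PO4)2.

1.7e-25

Mg3(PO4)2(s) ⇌ 3 Mg^2+(aq) + 2 PO4^3-(aq)
Stoichiometry gives [PO4^3-] = (2/3)[Mg^2+] = 8.67 × 10^-6 M.
Ksp = [Mg^2+]^3[PO4^3-]^2
Ksp = (1.3 × 10^-5)^3 × (8.67 × 10^-6)^2 = 1.7 × 10^-25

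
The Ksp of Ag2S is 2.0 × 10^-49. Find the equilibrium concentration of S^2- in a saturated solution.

Ag2S(s) <=> 2 Ag^+ + S^2-
Ksp = [Ag^+]^2[S^2-]
With molar solubility s: [Ag^+] = 2s, [S^2-] = s.
Substituting: Ksp = (2s)^2s = 4s^3
Solving, s = (2.0 × 10^-49/4)^(1/3) = 3.68 x 10^-17 M
[S^2-] = s = 3.7 x 10^-17 M

[S^2-] = 3.7 × 10^-17 M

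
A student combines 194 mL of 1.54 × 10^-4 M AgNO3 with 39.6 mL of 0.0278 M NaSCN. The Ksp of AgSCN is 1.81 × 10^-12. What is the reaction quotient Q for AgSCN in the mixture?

Q = 6.03 × 10^-7

Total volume = 194 + 39.6 = 233.6 mL.
[Ag^+] = 1.54 x 10^-4 × (194/233.6) = 1.279 x 10^-4 M
[SCN^-] = 2.78 × 10^-2 × (39.6/233.6) = 4.713 × 10^-3 M
AgSCN(s) ⇌ Ag^+(aq) + SCN^-(aq), so Q = [Ag^+][SCN^-]
Q = (1.279 × 10^-4)(4.713 x 10^-3) = 6.03 × 10^-7
Q > Ksp, so AgSCN will precipitate.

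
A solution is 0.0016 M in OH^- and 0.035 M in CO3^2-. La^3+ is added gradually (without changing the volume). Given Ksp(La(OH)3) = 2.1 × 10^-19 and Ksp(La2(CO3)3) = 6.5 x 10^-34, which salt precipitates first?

La2(CO3)3

Each salt begins to precipitate when Q = Ksp, i.e. when [La^3+] reaches its threshold.
For La(OH)3: 2.1 × 10^-19 = (0.0016)^3 × [La^3+]  ⇒  [La^3+] = 5.1 × 10^-11 M.
For La2(CO3)3: 6.5 x 10^-34 = (0.035)^3 × [La^3+]^2  ⇒  [La^3+] = 3.9 × 10^-15 M.
The salt with the lower threshold [La^3+] precipitates first: La2(CO3)3.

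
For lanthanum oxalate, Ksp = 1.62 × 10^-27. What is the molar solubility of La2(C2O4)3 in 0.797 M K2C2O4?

La2(C2O4)3(s) ⇌ 2 La^3+ + 3 C2O4^2-
Ksp = [La^3+]^2[C2O4^2-]^3
Let s be the molar solubility in this solution. [La^3+] = 2s, [C2O4^2-] = 0.797 + 3s ≈ 0.797 (since C2O4^2- from K2C2O4 dominates).
Ksp ≈ (2s)^2 × (0.797)^3
s = 2.83 × 10^-14 M
Check: 3s = 8.5 x 10^-14 ≪ 0.797, so the approximation is valid.

2.83e-14 M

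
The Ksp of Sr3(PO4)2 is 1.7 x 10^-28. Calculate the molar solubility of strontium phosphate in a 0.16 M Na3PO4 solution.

Sr3(PO4)2(s) ⇌ 3 Sr^2+ + 2 PO4^3-
Ksp = [Sr^2+]^3[PO4^3-]^2
If s mol/L dissolves here, [Sr^2+] = 3s, [PO4^3-] = 0.16 + 2s ≈ 0.16 (common-ion effect: PO4^3- is already 0.16 M).
Ksp ≈ (3s)^3 × (0.16)^2
s = 6.3 × 10^-10 M
Check: 2s = 1.3 x 10^-9 ≪ 0.16, so the approximation is valid.

s = 6.3 × 10^-10 M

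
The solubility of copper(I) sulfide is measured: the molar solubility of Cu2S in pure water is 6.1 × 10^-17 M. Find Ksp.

Cu2S(s) <=> 2 Cu^+(aq) + S^2-(aq)
Let s = molar solubility. Then [Cu^+] = 2s and [S^2-] = s.
Ksp = [Cu^+]^2[S^2-]
Ksp = (2s)^2s = 4s^3
With s = 6.1 x 10^-17: Ksp = 9.1 × 10^-49

Ksp = 9.1 x 10^-49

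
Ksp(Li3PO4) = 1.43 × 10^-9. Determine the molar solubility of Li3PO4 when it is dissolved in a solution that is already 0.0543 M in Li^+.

Li3PO4(s) ⇌ 3 Li^+ + PO4^3-
Ksp = [Li^+]^3[PO4^3-]
Let s = moles of Li3PO4 that dissolve per litre. [Li^+] = 0.0543 + 3s ≈ 0.0543, [PO4^3-] = s (common-ion effect: Li^+ is already 0.0543 M).
Ksp ≈ (0.0543)^3 × s
s = 8.93 × 10^-6 M
Check: 3s = 2.7 × 10^-5 ≪ 0.0543, so the approximation is valid.

8.93 x 10^-6 M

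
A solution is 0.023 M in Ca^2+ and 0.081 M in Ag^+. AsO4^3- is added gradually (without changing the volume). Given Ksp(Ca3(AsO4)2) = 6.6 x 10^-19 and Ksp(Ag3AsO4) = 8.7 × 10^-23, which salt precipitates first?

Ag3AsO4

Each salt begins to precipitate when Q = Ksp, i.e. when [AsO4^3-] reaches its threshold.
For Ca3(AsO4)2: 6.6 x 10^-19 = (0.023)^3 × [AsO4^3-]^2  ⇒  [AsO4^3-] = 2.3 x 10^-7 M.
For Ag3AsO4: 8.7 × 10^-23 = (0.081)^3 × [AsO4^3-]  ⇒  [AsO4^3-] = 1.6 × 10^-19 M.
The salt with the lower threshold [AsO4^3-] precipitates first: Ag3AsO4.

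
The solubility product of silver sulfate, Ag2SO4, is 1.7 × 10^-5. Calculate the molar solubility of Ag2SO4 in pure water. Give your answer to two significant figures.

Ag2SO4(s) ⇌ 2 Ag^+ + SO4^2-
Ksp = [Ag^+]^2[SO4^2-]
Let s = molar solubility. Then [Ag^+] = 2s and [SO4^2-] = s.
Substituting: Ksp = (2s)^2s = 4s^3
Solving, s = (1.7 × 10^-5/4)^(1/3) = 1.6 × 10^-2 M

s = 1.6 x 10^-2 M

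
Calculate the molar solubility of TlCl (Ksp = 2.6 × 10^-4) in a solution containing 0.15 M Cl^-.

1.7e-3 M

TlCl(s) ⇌ Tl^+(aq) + Cl^-(aq)
Ksp = [Tl^+][Cl^-]
Let s = moles of TlCl that dissolve per litre. [Tl^+] = s, [Cl^-] = 0.15 + s ≈ 0.15 (since the Cl^- already present dominates).
Ksp ≈ s × 0.15
s = 1.7 × 10^-3 M
Check: s = 1.7 x 10^-3 ≪ 0.15, so the approximation is valid.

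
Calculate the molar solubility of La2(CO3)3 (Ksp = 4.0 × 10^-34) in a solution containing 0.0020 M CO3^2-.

La2(CO3)3(s) <=> 2 La^3+(aq) + 3 CO3^2-(aq)
Ksp = [La^3+]^2[CO3^2-]^3
Let s be the molar solubility in this solution. [La^3+] = 2s, [CO3^2-] = 0.0020 + 3s ≈ 0.0020 (Ksp is small, so little additional dissolves).
Ksp ≈ (2s)^2 × (0.0020)^3
s = 1.1 x 10^-13 M
Check: 3s = 3.4 × 10^-13 ≪ 0.0020, so the approximation is valid.

1.1 × 10^-13 M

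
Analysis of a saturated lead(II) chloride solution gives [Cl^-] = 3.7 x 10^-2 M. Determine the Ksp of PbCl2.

2.5e-5

PbCl2(s) <=> Pb^2+ + 2 Cl^-
Stoichiometry gives [Pb^2+] = (1/2)[Cl^-] = 1.85 × 10^-2 M.
Ksp = [Pb^2+][Cl^-]^2
Ksp = 1.85 x 10^-2 × (3.7 × 10^-2)^2 = 2.5 x 10^-5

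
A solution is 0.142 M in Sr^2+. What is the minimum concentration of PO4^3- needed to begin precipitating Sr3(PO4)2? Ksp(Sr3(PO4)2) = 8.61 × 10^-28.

5.48 × 10^-13 M

Sr3(PO4)2(s) ⇌ 3 Sr^2+ + 2 PO4^3-
Ksp = [Sr^2+]^3[PO4^3-]^2
Precipitation begins when Q = Ksp. With [Sr^2+] = 0.142 M:
8.61 × 10^-28 = (0.142)^3 × [PO4^3-]^2
[PO4^3-] = (8.61 × 10^-28 / 2.863 × 10^-3)^(1/2) = 5.48 × 10^-13 M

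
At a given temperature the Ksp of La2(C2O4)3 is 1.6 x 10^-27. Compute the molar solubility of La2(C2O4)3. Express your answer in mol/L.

1.7 × 10^-6 M

La2(C2O4)3(s) ⇌ 2 La^3+ + 3 C2O4^2-
Ksp = [La^3+]^2[C2O4^2-]^3
For each mole of La2(C2O4)3 that dissolves: [La^3+] = 2s, [C2O4^2-] = 3s.
Ksp = (2s)^2(3s)^3 = 108s^5
Solving, s = (1.6 x 10^-27/108)^(1/5) = 1.7 × 10^-6 M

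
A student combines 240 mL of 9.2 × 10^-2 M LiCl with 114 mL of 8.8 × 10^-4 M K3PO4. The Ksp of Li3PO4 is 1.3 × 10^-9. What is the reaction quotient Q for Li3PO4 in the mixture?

Total volume = 240 + 114 = 354 mL.
[Li^+] = 9.2 x 10^-2 × (240/354) = 6.24 × 10^-2 M
[PO4^3-] = 8.8 × 10^-4 × (114/354) = 2.83 × 10^-4 M
Li3PO4(s) ⇌ 3 Li^+(aq) + PO4^3-(aq), so Q = [Li^+]^3[PO4^3-]
Q = (6.24 x 10^-2)^3(2.83 × 10^-4) = 6.9 x 10^-8
Q > Ksp, so Li3PO4 will precipitate.

Q = 6.9 × 10^-8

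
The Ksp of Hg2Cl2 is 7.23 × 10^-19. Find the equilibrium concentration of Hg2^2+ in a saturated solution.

Hg2Cl2(s) ⇌ Hg2^2+(aq) + 2 Cl^-(aq)
Ksp = [Hg2^2+][Cl^-]^2
With molar solubility s: [Hg2^2+] = s, [Cl^-] = 2s.
So Ksp = s × (2s)^2 = 4s^3
Solving, s = (7.23 × 10^-19/4)^(1/3) = 5.654 × 10^-7 M
[Hg2^2+] = s = 5.65 x 10^-7 M

[Hg2^2+] ≈ 5.65e-7 M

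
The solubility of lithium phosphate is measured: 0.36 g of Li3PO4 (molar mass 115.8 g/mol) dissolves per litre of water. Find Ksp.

2.5 × 10^-9

Molar solubility s = (3.6 × 10^-1 g/L) / (115.8 g/mol) = 3.11 x 10^-3 M.
Li3PO4(s) <=> 3 Li^+ + PO4^3-
Let s = molar solubility. Then [Li^+] = 3s and [PO4^3-] = s.
Ksp = [Li^+]^3[PO4^3-]
So Ksp = (3s)^3 × s = 27s^4
Ksp = 27 × (3.11 × 10^-3)^4 = 2.5 × 10^-9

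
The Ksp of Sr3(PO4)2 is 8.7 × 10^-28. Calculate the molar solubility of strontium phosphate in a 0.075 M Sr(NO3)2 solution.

Sr3(PO4)2(s) ⇌ 3 Sr^2+(aq) + 2 PO4^3-(aq)
Ksp = [Sr^2+]^3[PO4^3-]^2
Let s be the molar solubility in this solution. [Sr^2+] = 0.075 + 3s ≈ 0.075, [PO4^3-] = 2s (Ksp is small, so little additional dissolves).
Ksp ≈ (0.075)^3 × (2s)^2
s = 7.2 × 10^-13 M
Check: 3s = 2.2 × 10^-12 ≪ 0.075, so the approximation is valid.

s ≈ 7.2e-13 M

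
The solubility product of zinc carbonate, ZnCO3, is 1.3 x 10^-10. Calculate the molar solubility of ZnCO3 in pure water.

s = 1.1 x 10^-5 M

ZnCO3(s) ⇌ Zn^2+(aq) + CO3^2-(aq)
Ksp = [Zn^2+][CO3^2-]
With molar solubility s: [Zn^2+] = s, [CO3^2-] = s.
Ksp = (s)(s) = s^2
s = √(1.3 x 10^-10) = 1.1 × 10^-5 M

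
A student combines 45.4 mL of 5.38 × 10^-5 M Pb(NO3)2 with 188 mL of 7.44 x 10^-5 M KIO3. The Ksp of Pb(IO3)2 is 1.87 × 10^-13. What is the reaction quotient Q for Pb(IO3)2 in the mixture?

Total volume = 45.4 + 188 = 233.4 mL.
[Pb^2+] = 5.38 × 10^-5 × (45.4/233.4) = 1.046 × 10^-5 M
[IO3^-] = 7.44 × 10^-5 × (188/233.4) = 5.993 x 10^-5 M
Pb(IO3)2(s) <=> Pb^2+(aq) + 2 IO3^-(aq), so Q = [Pb^2+][IO3^-]^2
Q = (1.046 × 10^-5)(5.993 x 10^-5)^2 = 3.76 × 10^-14
Q < Ksp, so no precipitate of Pb(IO3)2 forms.

3.76e-14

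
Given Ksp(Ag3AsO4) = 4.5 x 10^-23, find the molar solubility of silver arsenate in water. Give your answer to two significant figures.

s = 1.1 × 10^-6 M

Ag3AsO4(s) ⇌ 3 Ag^+(aq) + AsO4^3-(aq)
Ksp = [Ag^+]^3[AsO4^3-]
With molar solubility s: [Ag^+] = 3s, [AsO4^3-] = s.
Substituting: Ksp = (3s)^3s = 27s^4
s^4 = 4.5 x 10^-23 / 27, so s = 1.1 x 10^-6 M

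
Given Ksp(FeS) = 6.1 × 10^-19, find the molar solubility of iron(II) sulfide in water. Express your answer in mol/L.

FeS(s) <=> Fe^2+(aq) + S^2-(aq)
Ksp = [Fe^2+][S^2-]
For each mole of FeS that dissolves: [Fe^2+] = s, [S^2-] = s.
Ksp = s × s = s^2
s = (6.1 × 10^-19)^(1/2) = 7.8 x 10^-10 M

s ≈ 7.8 × 10^-10 M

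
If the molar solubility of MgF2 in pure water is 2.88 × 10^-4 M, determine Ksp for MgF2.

Ksp ≈ 9.56 × 10^-11

MgF2(s) <=> Mg^2+ + 2 F^-
If s mol/L of MgF2 dissolves, [Mg^2+] = s and [F^-] = 2s.
Ksp = [Mg^2+][F^-]^2
Substituting: Ksp = s(2s)^2 = 4s^3
With s = 2.88 x 10^-4: Ksp = 9.56 × 10^-11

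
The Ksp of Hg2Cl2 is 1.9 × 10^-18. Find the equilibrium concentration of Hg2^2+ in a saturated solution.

Hg2Cl2(s) ⇌ Hg2^2+(aq) + 2 Cl^-(aq)
Ksp = [Hg2^2+][Cl^-]^2
With molar solubility s: [Hg2^2+] = s, [Cl^-] = 2s.
Ksp = s(2s)^2 = 4s^3
s^3 = 1.9 × 10^-18 / 4, so s = 7.80 x 10^-7 M
[Hg2^2+] = s = 7.8 x 10^-7 M

[Hg2^2+] = 7.8 × 10^-7 M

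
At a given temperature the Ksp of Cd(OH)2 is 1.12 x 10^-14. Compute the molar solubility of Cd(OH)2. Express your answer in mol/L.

s ≈ 1.41 × 10^-5 M

Cd(OH)2(s) ⇌ Cd^2+ + 2 OH^-
Ksp = [Cd^2+][OH^-]^2
If s mol/L of Cd(OH)2 dissolves, [Cd^2+] = s and [OH^-] = 2s.
So Ksp = s × (2s)^2 = 4s^3
s^3 = 1.12 x 10^-14 / 4, so s = 1.41 × 10^-5 M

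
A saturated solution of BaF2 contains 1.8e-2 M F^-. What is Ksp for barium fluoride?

Ksp = 2.9 × 10^-6

BaF2(s) <=> Ba^2+ + 2 F^-
Stoichiometry gives [Ba^2+] = (1/2)[F^-] = 9.00 x 10^-3 M.
Ksp = [Ba^2+][F^-]^2
Ksp = 9.00 × 10^-3 × (1.8 x 10^-2)^2 = 2.9 x 10^-6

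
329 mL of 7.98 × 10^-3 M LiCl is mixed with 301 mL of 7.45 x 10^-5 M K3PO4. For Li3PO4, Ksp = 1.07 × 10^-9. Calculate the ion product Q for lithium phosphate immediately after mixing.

Q ≈ 2.58 × 10^-12

Total volume = 329 + 301 = 630 mL.
[Li^+] = 7.98 × 10^-3 × (329/630) = 4.167 × 10^-3 M
[PO4^3-] = 7.45 x 10^-5 × (301/630) = 3.559 × 10^-5 M
Li3PO4(s) ⇌ 3 Li^+ + PO4^3-, so Q = [Li^+]^3[PO4^3-]
Q = (4.167 x 10^-3)^3(3.559 × 10^-5) = 2.58 x 10^-12
Q < Ksp, so no precipitate of Li3PO4 forms.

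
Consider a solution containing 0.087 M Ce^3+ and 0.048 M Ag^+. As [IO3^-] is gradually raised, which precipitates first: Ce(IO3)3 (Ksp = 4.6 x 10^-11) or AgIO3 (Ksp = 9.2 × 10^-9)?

Precipitation of each salt starts when its ion product equals its Ksp.
For Ce(IO3)3: 4.6 x 10^-11 = 0.087 × [IO3^-]^3  ⇒  [IO3^-] = 8.1 × 10^-4 M.
For AgIO3: 9.2 × 10^-9 = 0.048 × [IO3^-]  ⇒  [IO3^-] = 1.9 x 10^-7 M.
The salt with the lower threshold [IO3^-] precipitates first: AgIO3.

AgIO3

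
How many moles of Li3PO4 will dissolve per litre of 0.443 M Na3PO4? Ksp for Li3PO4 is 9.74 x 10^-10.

4.33 x 10^-4 M

Li3PO4(s) ⇌ 3 Li^+ + PO4^3-
Ksp = [Li^+]^3[PO4^3-]
Let s be the molar solubility in this solution. [Li^+] = 3s, [PO4^3-] = 0.443 + s ≈ 0.443 (since PO4^3- from Na3PO4 dominates).
Ksp ≈ (3s)^3 × 0.443
s = 4.33 × 10^-4 M
Check: s = 4.3 × 10^-4 ≪ 0.443, so the approximation is valid.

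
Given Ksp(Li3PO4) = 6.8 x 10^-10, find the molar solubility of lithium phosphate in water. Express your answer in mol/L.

s ≈ 2.2 × 10^-3 M

Li3PO4(s) ⇌ 3 Li^+ + PO4^3-
Ksp = [Li^+]^3[PO4^3-]
With molar solubility s: [Li^+] = 3s, [PO4^3-] = s.
So Ksp = (3s)^3 × s = 27s^4
s^4 = 6.8 x 10^-10 / 27, so s = 2.2 × 10^-3 M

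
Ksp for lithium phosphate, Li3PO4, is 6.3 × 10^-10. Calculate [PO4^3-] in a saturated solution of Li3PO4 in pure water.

[PO4^3-] ≈ 2.2 × 10^-3 M

Li3PO4(s) ⇌ 3 Li^+ + PO4^3-
Ksp = [Li^+]^3[PO4^3-]
With molar solubility s: [Li^+] = 3s, [PO4^3-] = s.
So Ksp = (3s)^3 × s = 27s^4
s^4 = 6.3 × 10^-10 / 27, so s = 2.20 × 10^-3 M
[PO4^3-] = s = 2.2 x 10^-3 M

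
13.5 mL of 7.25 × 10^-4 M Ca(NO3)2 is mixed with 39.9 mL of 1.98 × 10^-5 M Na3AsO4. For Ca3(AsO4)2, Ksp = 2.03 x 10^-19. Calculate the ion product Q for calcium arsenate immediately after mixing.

Q = 1.35e-21

Total volume = 13.5 + 39.9 = 53.4 mL.
[Ca^2+] = 7.25 × 10^-4 × (13.5/53.4) = 1.833 × 10^-4 M
[AsO4^3-] = 1.98 x 10^-5 × (39.9/53.4) = 1.479 × 10^-5 M
Ca3(AsO4)2(s) ⇌ 3 Ca^2+ + 2 AsO4^3-, so Q = [Ca^2+]^3[AsO4^3-]^2
Q = (1.833 × 10^-4)^3(1.479 x 10^-5)^2 = 1.35 × 10^-21
Q < Ksp, so no precipitate of Ca3(AsO4)2 forms.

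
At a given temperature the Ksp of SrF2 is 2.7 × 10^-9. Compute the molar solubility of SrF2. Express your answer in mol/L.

SrF2(s) ⇌ Sr^2+ + 2 F^-
Ksp = [Sr^2+][F^-]^2
With molar solubility s: [Sr^2+] = s, [F^-] = 2s.
So Ksp = s × (2s)^2 = 4s^3
s = (2.7 × 10^-9 / 4)^(1/3) = 8.8 × 10^-4 M

s ≈ 8.8 × 10^-4 M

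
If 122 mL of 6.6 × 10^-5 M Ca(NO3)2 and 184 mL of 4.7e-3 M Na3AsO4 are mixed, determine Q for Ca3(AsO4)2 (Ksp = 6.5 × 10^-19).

1.5e-19

Total volume = 122 + 184 = 306 mL.
[Ca^2+] = 6.6 x 10^-5 × (122/306) = 2.63 x 10^-5 M
[AsO4^3-] = 4.7 x 10^-3 × (184/306) = 2.83 x 10^-3 M
Ca3(AsO4)2(s) ⇌ 3 Ca^2+(aq) + 2 AsO4^3-(aq), so Q = [Ca^2+]^3[AsO4^3-]^2
Q = (2.63 × 10^-5)^3(2.83 x 10^-3)^2 = 1.5 × 10^-19
Q < Ksp, so no precipitate of Ca3(AsO4)2 forms.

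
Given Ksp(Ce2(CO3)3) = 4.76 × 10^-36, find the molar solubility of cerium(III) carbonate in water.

Ce2(CO3)3(s) ⇌ 2 Ce^3+ + 3 CO3^2-
Ksp = [Ce^3+]^2[CO3^2-]^3
For each mole of Ce2(CO3)3 that dissolves: [Ce^3+] = 2s, [CO3^2-] = 3s.
Substituting: Ksp = (2s)^2(3s)^3 = 108s^5
s^5 = 4.76 × 10^-36 / 108, so s = 3.38 × 10^-8 M

3.38 x 10^-8 M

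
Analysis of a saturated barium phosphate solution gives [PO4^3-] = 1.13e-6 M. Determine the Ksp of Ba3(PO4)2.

Ba3(PO4)2(s) ⇌ 3 Ba^2+ + 2 PO4^3-
Stoichiometry gives [Ba^2+] = (3/2)[PO4^3-] = 1.695 x 10^-6 M.
Ksp = [Ba^2+]^3[PO4^3-]^2
Ksp = (1.695 × 10^-6)^3 × (1.13 × 10^-6)^2 = 6.22 x 10^-30

6.22 × 10^-30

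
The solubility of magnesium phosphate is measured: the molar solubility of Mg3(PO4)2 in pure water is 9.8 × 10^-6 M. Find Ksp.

Ksp ≈ 9.8 × 10^-24

Mg3(PO4)2(s) ⇌ 3 Mg^2+ + 2 PO4^3-
With molar solubility s: [Mg^2+] = 3s, [PO4^3-] = 2s.
Ksp = [Mg^2+]^3[PO4^3-]^2
So Ksp = (3s)^3 × (2s)^2 = 108s^5
With s = 9.8 x 10^-6: Ksp = 9.8 × 10^-24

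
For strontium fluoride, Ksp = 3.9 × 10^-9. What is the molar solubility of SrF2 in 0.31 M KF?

s ≈ 4.1 x 10^-8 M

SrF2(s) <=> Sr^2+ + 2 F^-
Ksp = [Sr^2+][F^-]^2
If s mol/L dissolves here, [Sr^2+] = s, [F^-] = 0.31 + 2s ≈ 0.31 (Ksp is small, so little additional dissolves).
Ksp ≈ s × (0.31)^2
s = 4.1 × 10^-8 M
Check: 2s = 8.1 × 10^-8 ≪ 0.31, so the approximation is valid.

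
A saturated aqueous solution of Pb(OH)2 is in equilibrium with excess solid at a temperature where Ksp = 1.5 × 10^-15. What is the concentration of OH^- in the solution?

Pb(OH)2(s) <=> Pb^2+(aq) + 2 OH^-(aq)
Ksp = [Pb^2+][OH^-]^2
If s mol/L of Pb(OH)2 dissolves, [Pb^2+] = s and [OH^-] = 2s.
Ksp = s(2s)^2 = 4s^3
Solving, s = (1.5 × 10^-15/4)^(1/3) = 7.21 × 10^-6 M
[OH^-] = 2s = 1.4 × 10^-5 M

1.4 × 10^-5 M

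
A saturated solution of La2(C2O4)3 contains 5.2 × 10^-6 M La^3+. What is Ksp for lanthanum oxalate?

Ksp ≈ 1.3 x 10^-26

La2(C2O4)3(s) <=> 2 La^3+(aq) + 3 C2O4^2-(aq)
Stoichiometry gives [C2O4^2-] = (3/2)[La^3+] = 7.80 × 10^-6 M.
Ksp = [La^3+]^2[C2O4^2-]^3
Ksp = (5.2 x 10^-6)^2 × (7.80 × 10^-6)^3 = 1.3 × 10^-26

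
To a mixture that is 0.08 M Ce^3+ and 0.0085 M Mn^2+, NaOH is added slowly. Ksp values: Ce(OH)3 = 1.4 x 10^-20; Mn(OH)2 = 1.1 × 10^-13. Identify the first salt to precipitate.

Precipitation of each salt starts when its ion product equals its Ksp.
For Ce(OH)3: 1.4 x 10^-20 = 0.08 × [OH^-]^3  ⇒  [OH^-] = 5.6 × 10^-7 M.
For Mn(OH)2: 1.1 × 10^-13 = 0.0085 × [OH^-]^2  ⇒  [OH^-] = 3.6 x 10^-6 M.
The salt with the lower threshold [OH^-] precipitates first: Ce(OH)3.

Ce(OH)3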